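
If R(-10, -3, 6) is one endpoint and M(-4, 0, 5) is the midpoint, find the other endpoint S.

S = 2M - R
  = (2·(-4) - (-10), 2·0 - (-3), 2·5 - 6)
  = (-8 + 10, 0 + 3, 10 - 6)
  = (2, 3, 4)

(2, 3, 4)


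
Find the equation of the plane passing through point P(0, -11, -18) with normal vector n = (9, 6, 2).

The plane through P with normal n = (a, b, c) satisfies n·(r - P) = 0,
i.e. ax + by + cz = a·x₀ + b·y₀ + c·z₀.
d = 9·0 + 6·(-11) + 2·(-18)
  = 0 - 66 - 36
  = -102
Equation: 9x + 6y + 2z = -102

9x + 6y + 2z = -102


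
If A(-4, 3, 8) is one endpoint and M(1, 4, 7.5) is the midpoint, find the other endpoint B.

B = 2M - A
  = (2·1 - (-4), 2·4 - 3, 2·7.5 - 8)
  = (2 + 4, 8 - 3, 15 - 8)
  = (6, 5, 7)

(6, 5, 7)


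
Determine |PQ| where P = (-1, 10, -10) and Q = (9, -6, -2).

d = √[(x₂-x₁)² + (y₂-y₁)² + (z₂-z₁)²]
  = √[10² + (-16)² + 8²]
  = √[100 + 256 + 64]
  = √420
  ≈ 20.49

20.49


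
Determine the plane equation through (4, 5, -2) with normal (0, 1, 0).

The plane through P with normal n = (a, b, c) satisfies n·(r - P) = 0,
i.e. ax + by + cz = a·x₀ + b·y₀ + c·z₀.
d = 0·4 + 1·5 + 0·(-2)
  = 0 + 5 + 0
  = 5
Equation: y = 5

y = 5


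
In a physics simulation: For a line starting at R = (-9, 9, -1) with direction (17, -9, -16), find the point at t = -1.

P(t) = R + t·d
  = (-9 + 17·(-1), 9 + (-9)·(-1), -1 + (-16)·(-1))
  = (-9 - 17, 9 + 9, -1 + 16)
  = (-26, 18, 15)

(-26, 18, 15)


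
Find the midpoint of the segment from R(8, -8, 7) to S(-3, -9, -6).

M = ((x₁+x₂)/2, (y₁+y₂)/2, (z₁+z₂)/2)
  = ((8 - 3)/2, (-8 - 9)/2, (7 - 6)/2)
  = (5/2, -17/2, 1/2)
  = (2.5, -8.5, 0.5)

(2.5, -8.5, 0.5)


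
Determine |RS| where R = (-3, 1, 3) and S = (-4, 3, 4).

d = √[(x₂-x₁)² + (y₂-y₁)² + (z₂-z₁)²]
  = √[(-1)² + 2² + 1²]
  = √[1 + 4 + 1]
  = √6
  ≈ 2.449

2.449


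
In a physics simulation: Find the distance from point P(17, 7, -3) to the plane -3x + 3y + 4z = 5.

distance = |a·x₀ + b·y₀ + c·z₀ - d| / √(a² + b² + c²)
  = |(-3)·17 + 3·7 + 4·(-3) - 5| / √((-3)² + 3² + 4²)
  = |-51 + 21 - 12 - 5| / √(9 + 9 + 16)
  = |-47| / √34
  = 47 / 5.831
  ≈ 8.06

8.06


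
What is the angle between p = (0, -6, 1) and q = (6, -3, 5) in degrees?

p·q = 0·6 + (-6)·(-3) + 1·5 = 0 + 18 + 5 = 23
|p| = √(0² + (-6)² + 1²) = √37 ≈ 6.083
|q| = √(6² + (-3)² + 5²) = √70 ≈ 8.367
cos θ = (p·q)/(|p||q|) = 23/(6.083·8.367) ≈ 0.4519
θ = arccos(0.4519) ≈ 63.13°

63.13°


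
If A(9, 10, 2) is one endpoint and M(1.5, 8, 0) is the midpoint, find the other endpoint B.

B = 2M - A
  = (2·1.5 - 9, 2·8 - 10, 2·0 - 2)
  = (3 - 9, 16 - 10, 0 - 2)
  = (-6, 6, -2)

(-6, 6, -2)


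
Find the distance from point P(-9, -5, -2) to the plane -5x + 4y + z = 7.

distance = |a·x₀ + b·y₀ + c·z₀ - d| / √(a² + b² + c²)
  = |(-5)·(-9) + 4·(-5) + 1·(-2) - 7| / √((-5)² + 4² + 1²)
  = |45 - 20 - 2 - 7| / √(25 + 16 + 1)
  = |16| / √42
  = 16 / 6.481
  ≈ 2.469

2.469


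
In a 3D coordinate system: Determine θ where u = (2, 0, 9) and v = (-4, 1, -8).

u·v = 2·(-4) + 0·1 + 9·(-8) = -8 + 0 - 72 = -80
|u| = √(2² + 0² + 9²) = √85 ≈ 9.22
|v| = √((-4)² + 1² + (-8)²) = √81 ≈ 9
cos θ = (u·v)/(|u||v|) = -80/(9.22·9) ≈ -0.9641
θ = arccos(-0.9641) ≈ 164.6°

164.6°


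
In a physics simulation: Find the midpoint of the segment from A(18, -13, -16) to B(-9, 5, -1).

M = ((x₁+x₂)/2, (y₁+y₂)/2, (z₁+z₂)/2)
  = ((18 - 9)/2, (-13 + 5)/2, (-16 - 1)/2)
  = (9/2, -8/2, -17/2)
  = (4.5, -4, -8.5)

(4.5, -4, -8.5)


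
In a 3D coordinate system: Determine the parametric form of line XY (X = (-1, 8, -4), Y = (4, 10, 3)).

Direction vector d = Y - X = (4 + 1, 10 - 8, 3 + 4) = (5, 2, 7)
Parametric form r = X + t·d:
x = -1 + 5t, y = 8 + 2t, z = -4 + 7t

x = -1 + 5t, y = 8 + 2t, z = -4 + 7t


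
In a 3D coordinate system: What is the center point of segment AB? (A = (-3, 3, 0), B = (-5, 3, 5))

M = ((x₁+x₂)/2, (y₁+y₂)/2, (z₁+z₂)/2)
  = ((-3 - 5)/2, (3 + 3)/2, (0 + 5)/2)
  = (-8/2, 6/2, 5/2)
  = (-4, 3, 2.5)

(-4, 3, 2.5)


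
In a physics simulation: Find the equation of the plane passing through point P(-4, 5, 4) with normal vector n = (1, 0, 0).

The plane through P with normal n = (a, b, c) satisfies n·(r - P) = 0,
i.e. ax + by + cz = a·x₀ + b·y₀ + c·z₀.
d = 1·(-4) + 0·5 + 0·4
  = -4 + 0 + 0
  = -4
Equation: x = -4

x = -4


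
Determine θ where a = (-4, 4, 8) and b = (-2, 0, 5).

a·b = (-4)·(-2) + 4·0 + 8·5 = 8 + 0 + 40 = 48
|a| = √((-4)² + 4² + 8²) = √96 ≈ 9.798
|b| = √((-2)² + 0² + 5²) = √29 ≈ 5.385
cos θ = (a·b)/(|a||b|) = 48/(9.798·5.385) ≈ 0.9097
θ = arccos(0.9097) ≈ 24.53°

24.53°


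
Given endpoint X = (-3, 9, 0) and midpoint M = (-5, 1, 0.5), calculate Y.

Y = 2M - X
  = (2·(-5) - (-3), 2·1 - 9, 2·0.5 - 0)
  = (-10 + 3, 2 - 9, 1 + 0)
  = (-7, -7, 1)

(-7, -7, 1)


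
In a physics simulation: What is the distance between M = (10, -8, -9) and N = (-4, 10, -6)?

d = √[(x₂-x₁)² + (y₂-y₁)² + (z₂-z₁)²]
  = √[(-14)² + 18² + 3²]
  = √[196 + 324 + 9]
  = √529
  ≈ 23

23


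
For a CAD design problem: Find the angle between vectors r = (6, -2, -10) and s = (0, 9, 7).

r·s = 6·0 + (-2)·9 + (-10)·7 = 0 - 18 - 70 = -88
|r| = √(6² + (-2)² + (-10)²) = √140 ≈ 11.83
|s| = √(0² + 9² + 7²) = √130 ≈ 11.4
cos θ = (r·s)/(|r||s|) = -88/(11.83·11.4) ≈ -0.6523
θ = arccos(-0.6523) ≈ 130.7°

130.7°


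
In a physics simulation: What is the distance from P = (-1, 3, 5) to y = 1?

distance = |a·x₀ + b·y₀ + c·z₀ - d| / √(a² + b² + c²)
  = |0·(-1) + 1·3 + 0·5 - 1| / √(0² + 1² + 0²)
  = |0 + 3 + 0 - 1| / √(0 + 1 + 0)
  = |2| / √1
  = 2 / 1
  ≈ 2

2


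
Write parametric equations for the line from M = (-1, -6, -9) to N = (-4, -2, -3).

Direction vector d = N - M = (-4 + 1, -2 + 6, -3 + 9) = (-3, 4, 6)
Parametric form r = M + t·d:
x = -1 - 3t, y = -6 + 4t, z = -9 + 6t

x = -1 - 3t, y = -6 + 4t, z = -9 + 6t


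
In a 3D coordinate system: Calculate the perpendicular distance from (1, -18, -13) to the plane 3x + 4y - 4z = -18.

distance = |a·x₀ + b·y₀ + c·z₀ - d| / √(a² + b² + c²)
  = |3·1 + 4·(-18) + (-4)·(-13) - (-18)| / √(3² + 4² + (-4)²)
  = |3 - 72 + 52 + 18| / √(9 + 16 + 16)
  = |1| / √41
  = 1 / 6.403
  ≈ 0.1562

0.1562


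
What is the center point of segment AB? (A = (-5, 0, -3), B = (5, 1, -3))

M = ((x₁+x₂)/2, (y₁+y₂)/2, (z₁+z₂)/2)
  = ((-5 + 5)/2, (0 + 1)/2, (-3 - 3)/2)
  = (0/2, 1/2, -6/2)
  = (0, 0.5, -3)

(0, 0.5, -3)


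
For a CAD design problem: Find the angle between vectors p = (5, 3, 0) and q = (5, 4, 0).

p·q = 5·5 + 3·4 + 0·0 = 25 + 12 + 0 = 37
|p| = √(5² + 3² + 0²) = √34 ≈ 5.831
|q| = √(5² + 4² + 0²) = √41 ≈ 6.403
cos θ = (p·q)/(|p||q|) = 37/(5.831·6.403) ≈ 0.991
θ = arccos(0.991) ≈ 7.696°

7.696°


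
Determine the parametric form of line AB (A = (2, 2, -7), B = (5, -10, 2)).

Direction vector d = B - A = (5 - 2, -10 - 2, 2 + 7) = (3, -12, 9)
Parametric form r = A + t·d:
x = 2 + 3t, y = 2 - 12t, z = -7 + 9t

x = 2 + 3t, y = 2 - 12t, z = -7 + 9t


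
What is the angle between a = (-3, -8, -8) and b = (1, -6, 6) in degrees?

a·b = (-3)·1 + (-8)·(-6) + (-8)·6 = -3 + 48 - 48 = -3
|a| = √((-3)² + (-8)² + (-8)²) = √137 ≈ 11.7
|b| = √(1² + (-6)² + 6²) = √73 ≈ 8.544
cos θ = (a·b)/(|a||b|) = -3/(11.7·8.544) ≈ -0.03
θ = arccos(-0.03) ≈ 91.72°

91.72°


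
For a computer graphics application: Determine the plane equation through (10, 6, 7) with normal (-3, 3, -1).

The plane through P with normal n = (a, b, c) satisfies n·(r - P) = 0,
i.e. ax + by + cz = a·x₀ + b·y₀ + c·z₀.
d = (-3)·10 + 3·6 + (-1)·7
  = -30 + 18 - 7
  = -19
Equation: -3x + 3y - z = -19

-3x + 3y - z = -19


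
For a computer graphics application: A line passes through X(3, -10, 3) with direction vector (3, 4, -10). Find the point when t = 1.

P(t) = X + t·d
  = (3 + 3·1, -10 + 4·1, 3 + (-10)·1)
  = (3 + 3, -10 + 4, 3 - 10)
  = (6, -6, -7)

(6, -6, -7)


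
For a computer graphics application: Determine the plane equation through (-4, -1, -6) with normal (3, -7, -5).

The plane through P with normal n = (a, b, c) satisfies n·(r - P) = 0,
i.e. ax + by + cz = a·x₀ + b·y₀ + c·z₀.
d = 3·(-4) + (-7)·(-1) + (-5)·(-6)
  = -12 + 7 + 30
  = 25
Equation: 3x - 7y - 5z = 25

3x - 7y - 5z = 25


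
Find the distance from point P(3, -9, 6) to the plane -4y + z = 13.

distance = |a·x₀ + b·y₀ + c·z₀ - d| / √(a² + b² + c²)
  = |0·3 + (-4)·(-9) + 1·6 - 13| / √(0² + (-4)² + 1²)
  = |0 + 36 + 6 - 13| / √(0 + 16 + 1)
  = |29| / √17
  = 29 / 4.123
  ≈ 7.034

7.034


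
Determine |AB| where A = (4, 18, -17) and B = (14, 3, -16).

d = √[(x₂-x₁)² + (y₂-y₁)² + (z₂-z₁)²]
  = √[10² + (-15)² + 1²]
  = √[100 + 225 + 1]
  = √326
  ≈ 18.06

18.06


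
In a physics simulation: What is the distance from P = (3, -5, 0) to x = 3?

distance = |a·x₀ + b·y₀ + c·z₀ - d| / √(a² + b² + c²)
  = |1·3 + 0·(-5) + 0·0 - 3| / √(1² + 0² + 0²)
  = |3 + 0 + 0 - 3| / √(1 + 0 + 0)
  = |0| / √1
  = 0 / 1
  ≈ 0

0


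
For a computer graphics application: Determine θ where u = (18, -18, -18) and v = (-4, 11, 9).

u·v = 18·(-4) + (-18)·11 + (-18)·9 = -72 - 198 - 162 = -432
|u| = √(18² + (-18)² + (-18)²) = √972 ≈ 31.18
|v| = √((-4)² + 11² + 9²) = √218 ≈ 14.76
cos θ = (u·v)/(|u||v|) = -432/(31.18·14.76) ≈ -0.9385
θ = arccos(-0.9385) ≈ 159.8°

159.8°


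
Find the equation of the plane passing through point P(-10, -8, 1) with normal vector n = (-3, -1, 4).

The plane through P with normal n = (a, b, c) satisfies n·(r - P) = 0,
i.e. ax + by + cz = a·x₀ + b·y₀ + c·z₀.
d = (-3)·(-10) + (-1)·(-8) + 4·1
  = 30 + 8 + 4
  = 42
Equation: -3x - y + 4z = 42

-3x - y + 4z = 42


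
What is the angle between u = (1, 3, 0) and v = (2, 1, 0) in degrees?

u·v = 1·2 + 3·1 + 0·0 = 2 + 3 + 0 = 5
|u| = √(1² + 3² + 0²) = √10 ≈ 3.162
|v| = √(2² + 1² + 0²) = √5 ≈ 2.236
cos θ = (u·v)/(|u||v|) = 5/(3.162·2.236) ≈ 0.7071
θ = arccos(0.7071) ≈ 45°

45°


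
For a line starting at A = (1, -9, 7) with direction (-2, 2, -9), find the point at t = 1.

P(t) = A + t·d
  = (1 + (-2)·1, -9 + 2·1, 7 + (-9)·1)
  = (1 - 2, -9 + 2, 7 - 9)
  = (-1, -7, -2)

(-1, -7, -2)


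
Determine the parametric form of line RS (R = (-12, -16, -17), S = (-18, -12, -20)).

Direction vector d = S - R = (-18 + 12, -12 + 16, -20 + 17) = (-6, 4, -3)
Parametric form r = R + t·d:
x = -12 - 6t, y = -16 + 4t, z = -17 - 3t

x = -12 - 6t, y = -16 + 4t, z = -17 - 3t


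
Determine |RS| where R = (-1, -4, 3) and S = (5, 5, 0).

d = √[(x₂-x₁)² + (y₂-y₁)² + (z₂-z₁)²]
  = √[6² + 9² + (-3)²]
  = √[36 + 81 + 9]
  = √126
  ≈ 11.22

11.22


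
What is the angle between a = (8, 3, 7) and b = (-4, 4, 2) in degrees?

a·b = 8·(-4) + 3·4 + 7·2 = -32 + 12 + 14 = -6
|a| = √(8² + 3² + 7²) = √122 ≈ 11.05
|b| = √((-4)² + 4² + 2²) = √36 ≈ 6
cos θ = (a·b)/(|a||b|) = -6/(11.05·6) ≈ -0.09054
θ = arccos(-0.09054) ≈ 95.19°

95.19°


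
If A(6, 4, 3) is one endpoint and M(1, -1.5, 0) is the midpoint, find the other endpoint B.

B = 2M - A
  = (2·1 - 6, 2·(-1.5) - 4, 2·0 - 3)
  = (2 - 6, -3 - 4, 0 - 3)
  = (-4, -7, -3)

(-4, -7, -3)


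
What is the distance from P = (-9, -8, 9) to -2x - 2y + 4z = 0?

distance = |a·x₀ + b·y₀ + c·z₀ - d| / √(a² + b² + c²)
  = |(-2)·(-9) + (-2)·(-8) + 4·9 - 0| / √((-2)² + (-2)² + 4²)
  = |18 + 16 + 36 + 0| / √(4 + 4 + 16)
  = |70| / √24
  = 70 / 4.899
  ≈ 14.29

14.29


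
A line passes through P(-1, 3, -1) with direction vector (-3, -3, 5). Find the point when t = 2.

P(t) = P + t·d
  = (-1 + (-3)·2, 3 + (-3)·2, -1 + 5·2)
  = (-1 - 6, 3 - 6, -1 + 10)
  = (-7, -3, 9)

(-7, -3, 9)


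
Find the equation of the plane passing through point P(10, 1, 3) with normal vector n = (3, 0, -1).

The plane through P with normal n = (a, b, c) satisfies n·(r - P) = 0,
i.e. ax + by + cz = a·x₀ + b·y₀ + c·z₀.
d = 3·10 + 0·1 + (-1)·3
  = 30 + 0 - 3
  = 27
Equation: 3x - z = 27

3x - z = 27


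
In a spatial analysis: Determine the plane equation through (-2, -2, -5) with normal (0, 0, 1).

The plane through P with normal n = (a, b, c) satisfies n·(r - P) = 0,
i.e. ax + by + cz = a·x₀ + b·y₀ + c·z₀.
d = 0·(-2) + 0·(-2) + 1·(-5)
  = 0 + 0 - 5
  = -5
Equation: z = -5

z = -5


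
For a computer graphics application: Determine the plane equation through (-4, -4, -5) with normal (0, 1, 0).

The plane through P with normal n = (a, b, c) satisfies n·(r - P) = 0,
i.e. ax + by + cz = a·x₀ + b·y₀ + c·z₀.
d = 0·(-4) + 1·(-4) + 0·(-5)
  = 0 - 4 + 0
  = -4
Equation: y = -4

y = -4


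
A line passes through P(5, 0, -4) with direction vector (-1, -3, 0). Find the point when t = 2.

P(t) = P + t·d
  = (5 + (-1)·2, 0 + (-3)·2, -4 + 0·2)
  = (5 - 2, 0 - 6, -4 + 0)
  = (3, -6, -4)

(3, -6, -4)


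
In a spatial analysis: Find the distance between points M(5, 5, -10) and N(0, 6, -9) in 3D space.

d = √[(x₂-x₁)² + (y₂-y₁)² + (z₂-z₁)²]
  = √[(-5)² + 1² + 1²]
  = √[25 + 1 + 1]
  = √27
  ≈ 5.196

5.196


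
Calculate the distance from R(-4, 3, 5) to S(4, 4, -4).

d = √[(x₂-x₁)² + (y₂-y₁)² + (z₂-z₁)²]
  = √[8² + 1² + (-9)²]
  = √[64 + 1 + 81]
  = √146
  ≈ 12.08

12.08


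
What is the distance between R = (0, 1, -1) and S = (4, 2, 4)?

d = √[(x₂-x₁)² + (y₂-y₁)² + (z₂-z₁)²]
  = √[4² + 1² + 5²]
  = √[16 + 1 + 25]
  = √42
  ≈ 6.481

6.481


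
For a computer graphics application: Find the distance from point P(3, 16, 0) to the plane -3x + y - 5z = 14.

distance = |a·x₀ + b·y₀ + c·z₀ - d| / √(a² + b² + c²)
  = |(-3)·3 + 1·16 + (-5)·0 - 14| / √((-3)² + 1² + (-5)²)
  = |-9 + 16 + 0 - 14| / √(9 + 1 + 25)
  = |-7| / √35
  = 7 / 5.916
  ≈ 1.183

1.183


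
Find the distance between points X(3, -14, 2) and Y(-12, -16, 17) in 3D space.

d = √[(x₂-x₁)² + (y₂-y₁)² + (z₂-z₁)²]
  = √[(-15)² + (-2)² + 15²]
  = √[225 + 4 + 225]
  = √454
  ≈ 21.31

21.31


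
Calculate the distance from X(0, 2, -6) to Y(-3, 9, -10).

d = √[(x₂-x₁)² + (y₂-y₁)² + (z₂-z₁)²]
  = √[(-3)² + 7² + (-4)²]
  = √[9 + 49 + 16]
  = √74
  ≈ 8.602

8.602


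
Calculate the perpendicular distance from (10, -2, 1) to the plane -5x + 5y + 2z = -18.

distance = |a·x₀ + b·y₀ + c·z₀ - d| / √(a² + b² + c²)
  = |(-5)·10 + 5·(-2) + 2·1 - (-18)| / √((-5)² + 5² + 2²)
  = |-50 - 10 + 2 + 18| / √(25 + 25 + 4)
  = |-40| / √54
  = 40 / 7.348
  ≈ 5.443

5.443


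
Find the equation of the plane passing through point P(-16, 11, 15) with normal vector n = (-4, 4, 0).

The plane through P with normal n = (a, b, c) satisfies n·(r - P) = 0,
i.e. ax + by + cz = a·x₀ + b·y₀ + c·z₀.
d = (-4)·(-16) + 4·11 + 0·15
  = 64 + 44 + 0
  = 108
Equation: -4x + 4y = 108

-4x + 4y = 108


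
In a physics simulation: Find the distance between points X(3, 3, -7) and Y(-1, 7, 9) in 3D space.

d = √[(x₂-x₁)² + (y₂-y₁)² + (z₂-z₁)²]
  = √[(-4)² + 4² + 16²]
  = √[16 + 16 + 256]
  = √288
  ≈ 16.97

16.97


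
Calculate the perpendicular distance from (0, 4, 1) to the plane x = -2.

distance = |a·x₀ + b·y₀ + c·z₀ - d| / √(a² + b² + c²)
  = |1·0 + 0·4 + 0·1 - (-2)| / √(1² + 0² + 0²)
  = |0 + 0 + 0 + 2| / √(1 + 0 + 0)
  = |2| / √1
  = 2 / 1
  ≈ 2

2


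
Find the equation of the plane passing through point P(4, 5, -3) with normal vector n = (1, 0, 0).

The plane through P with normal n = (a, b, c) satisfies n·(r - P) = 0,
i.e. ax + by + cz = a·x₀ + b·y₀ + c·z₀.
d = 1·4 + 0·5 + 0·(-3)
  = 4 + 0 + 0
  = 4
Equation: x = 4

x = 4


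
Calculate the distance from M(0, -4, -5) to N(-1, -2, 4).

d = √[(x₂-x₁)² + (y₂-y₁)² + (z₂-z₁)²]
  = √[(-1)² + 2² + 9²]
  = √[1 + 4 + 81]
  = √86
  ≈ 9.274

9.274


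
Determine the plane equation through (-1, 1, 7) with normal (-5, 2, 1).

The plane through P with normal n = (a, b, c) satisfies n·(r - P) = 0,
i.e. ax + by + cz = a·x₀ + b·y₀ + c·z₀.
d = (-5)·(-1) + 2·1 + 1·7
  = 5 + 2 + 7
  = 14
Equation: -5x + 2y + z = 14

-5x + 2y + z = 14


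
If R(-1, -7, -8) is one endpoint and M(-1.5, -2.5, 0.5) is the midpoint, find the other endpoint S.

S = 2M - R
  = (2·(-1.5) - (-1), 2·(-2.5) - (-7), 2·0.5 - (-8))
  = (-3 + 1, -5 + 7, 1 + 8)
  = (-2, 2, 9)

(-2, 2, 9)


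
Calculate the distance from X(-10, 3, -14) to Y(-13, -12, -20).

d = √[(x₂-x₁)² + (y₂-y₁)² + (z₂-z₁)²]
  = √[(-3)² + (-15)² + (-6)²]
  = √[9 + 225 + 36]
  = √270
  ≈ 16.43

16.43


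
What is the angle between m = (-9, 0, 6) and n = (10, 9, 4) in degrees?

m·n = (-9)·10 + 0·9 + 6·4 = -90 + 0 + 24 = -66
|m| = √((-9)² + 0² + 6²) = √117 ≈ 10.82
|n| = √(10² + 9² + 4²) = √197 ≈ 14.04
cos θ = (m·n)/(|m||n|) = -66/(10.82·14.04) ≈ -0.4347
θ = arccos(-0.4347) ≈ 115.8°

115.8°


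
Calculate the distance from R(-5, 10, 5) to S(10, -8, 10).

d = √[(x₂-x₁)² + (y₂-y₁)² + (z₂-z₁)²]
  = √[15² + (-18)² + 5²]
  = √[225 + 324 + 25]
  = √574
  ≈ 23.96

23.96


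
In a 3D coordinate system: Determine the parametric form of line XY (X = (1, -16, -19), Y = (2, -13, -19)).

Direction vector d = Y - X = (2 - 1, -13 + 16, -19 + 19) = (1, 3, 0)
Parametric form r = X + t·d:
x = 1 + t, y = -16 + 3t, z = -19

x = 1 + t, y = -16 + 3t, z = -19


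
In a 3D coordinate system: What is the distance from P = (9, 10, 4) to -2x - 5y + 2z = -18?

distance = |a·x₀ + b·y₀ + c·z₀ - d| / √(a² + b² + c²)
  = |(-2)·9 + (-5)·10 + 2·4 - (-18)| / √((-2)² + (-5)² + 2²)
  = |-18 - 50 + 8 + 18| / √(4 + 25 + 4)
  = |-42| / √33
  = 42 / 5.745
  ≈ 7.311

7.311


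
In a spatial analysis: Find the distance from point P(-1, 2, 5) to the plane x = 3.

distance = |a·x₀ + b·y₀ + c·z₀ - d| / √(a² + b² + c²)
  = |1·(-1) + 0·2 + 0·5 - 3| / √(1² + 0² + 0²)
  = |-1 + 0 + 0 - 3| / √(1 + 0 + 0)
  = |-4| / √1
  = 4 / 1
  ≈ 4

4


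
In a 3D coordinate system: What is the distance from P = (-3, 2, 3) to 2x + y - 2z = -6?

distance = |a·x₀ + b·y₀ + c·z₀ - d| / √(a² + b² + c²)
  = |2·(-3) + 1·2 + (-2)·3 - (-6)| / √(2² + 1² + (-2)²)
  = |-6 + 2 - 6 + 6| / √(4 + 1 + 4)
  = |-4| / √9
  = 4 / 3
  ≈ 1.333

1.333


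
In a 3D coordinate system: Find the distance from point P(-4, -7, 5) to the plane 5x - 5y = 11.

distance = |a·x₀ + b·y₀ + c·z₀ - d| / √(a² + b² + c²)
  = |5·(-4) + (-5)·(-7) + 0·5 - 11| / √(5² + (-5)² + 0²)
  = |-20 + 35 + 0 - 11| / √(25 + 25 + 0)
  = |4| / √50
  = 4 / 7.071
  ≈ 0.5657

0.5657


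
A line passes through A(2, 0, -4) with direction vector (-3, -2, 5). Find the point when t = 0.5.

P(t) = A + t·d
  = (2 + (-3)·0.5, 0 + (-2)·0.5, -4 + 5·0.5)
  = (2 - 1.5, 0 - 1, -4 + 2.5)
  = (0.5, -1, -1.5)

(0.5, -1, -1.5)


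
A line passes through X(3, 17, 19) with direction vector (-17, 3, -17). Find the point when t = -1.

P(t) = X + t·d
  = (3 + (-17)·(-1), 17 + 3·(-1), 19 + (-17)·(-1))
  = (3 + 17, 17 - 3, 19 + 17)
  = (20, 14, 36)

(20, 14, 36)


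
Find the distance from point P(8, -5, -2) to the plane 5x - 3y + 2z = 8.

distance = |a·x₀ + b·y₀ + c·z₀ - d| / √(a² + b² + c²)
  = |5·8 + (-3)·(-5) + 2·(-2) - 8| / √(5² + (-3)² + 2²)
  = |40 + 15 - 4 - 8| / √(25 + 9 + 4)
  = |43| / √38
  = 43 / 6.164
  ≈ 6.976

6.976


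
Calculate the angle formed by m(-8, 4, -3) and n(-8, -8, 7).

m·n = (-8)·(-8) + 4·(-8) + (-3)·7 = 64 - 32 - 21 = 11
|m| = √((-8)² + 4² + (-3)²) = √89 ≈ 9.434
|n| = √((-8)² + (-8)² + 7²) = √177 ≈ 13.3
cos θ = (m·n)/(|m||n|) = 11/(9.434·13.3) ≈ 0.08764
θ = arccos(0.08764) ≈ 84.97°

84.97°


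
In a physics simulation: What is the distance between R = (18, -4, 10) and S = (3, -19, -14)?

d = √[(x₂-x₁)² + (y₂-y₁)² + (z₂-z₁)²]
  = √[(-15)² + (-15)² + (-24)²]
  = √[225 + 225 + 576]
  = √1026
  ≈ 32.03

32.03


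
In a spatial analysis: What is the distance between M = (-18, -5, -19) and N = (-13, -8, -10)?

d = √[(x₂-x₁)² + (y₂-y₁)² + (z₂-z₁)²]
  = √[5² + (-3)² + 9²]
  = √[25 + 9 + 81]
  = √115
  ≈ 10.72

10.72


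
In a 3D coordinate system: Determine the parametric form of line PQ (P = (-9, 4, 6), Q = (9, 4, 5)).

Direction vector d = Q - P = (9 + 9, 4 - 4, 5 - 6) = (18, 0, -1)
Parametric form r = P + t·d:
x = -9 + 18t, y = 4, z = 6 - t

x = -9 + 18t, y = 4, z = 6 - t


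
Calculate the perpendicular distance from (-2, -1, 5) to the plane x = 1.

distance = |a·x₀ + b·y₀ + c·z₀ - d| / √(a² + b² + c²)
  = |1·(-2) + 0·(-1) + 0·5 - 1| / √(1² + 0² + 0²)
  = |-2 + 0 + 0 - 1| / √(1 + 0 + 0)
  = |-3| / √1
  = 3 / 1
  ≈ 3

3


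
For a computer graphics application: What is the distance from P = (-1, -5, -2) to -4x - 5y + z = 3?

distance = |a·x₀ + b·y₀ + c·z₀ - d| / √(a² + b² + c²)
  = |(-4)·(-1) + (-5)·(-5) + 1·(-2) - 3| / √((-4)² + (-5)² + 1²)
  = |4 + 25 - 2 - 3| / √(16 + 25 + 1)
  = |24| / √42
  = 24 / 6.481
  ≈ 3.703

3.703


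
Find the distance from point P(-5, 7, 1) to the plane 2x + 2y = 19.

distance = |a·x₀ + b·y₀ + c·z₀ - d| / √(a² + b² + c²)
  = |2·(-5) + 2·7 + 0·1 - 19| / √(2² + 2² + 0²)
  = |-10 + 14 + 0 - 19| / √(4 + 4 + 0)
  = |-15| / √8
  = 15 / 2.828
  ≈ 5.303

5.303


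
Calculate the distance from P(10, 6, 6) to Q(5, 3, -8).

d = √[(x₂-x₁)² + (y₂-y₁)² + (z₂-z₁)²]
  = √[(-5)² + (-3)² + (-14)²]
  = √[25 + 9 + 196]
  = √230
  ≈ 15.17

15.17


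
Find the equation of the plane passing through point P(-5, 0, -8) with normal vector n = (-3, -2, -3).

The plane through P with normal n = (a, b, c) satisfies n·(r - P) = 0,
i.e. ax + by + cz = a·x₀ + b·y₀ + c·z₀.
d = (-3)·(-5) + (-2)·0 + (-3)·(-8)
  = 15 + 0 + 24
  = 39
Equation: -3x - 2y - 3z = 39

-3x - 2y - 3z = 39


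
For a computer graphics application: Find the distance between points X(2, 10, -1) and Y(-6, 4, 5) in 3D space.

d = √[(x₂-x₁)² + (y₂-y₁)² + (z₂-z₁)²]
  = √[(-8)² + (-6)² + 6²]
  = √[64 + 36 + 36]
  = √136
  ≈ 11.66

11.66


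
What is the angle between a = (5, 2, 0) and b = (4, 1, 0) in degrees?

a·b = 5·4 + 2·1 + 0·0 = 20 + 2 + 0 = 22
|a| = √(5² + 2² + 0²) = √29 ≈ 5.385
|b| = √(4² + 1² + 0²) = √17 ≈ 4.123
cos θ = (a·b)/(|a||b|) = 22/(5.385·4.123) ≈ 0.9908
θ = arccos(0.9908) ≈ 7.765°

7.765°


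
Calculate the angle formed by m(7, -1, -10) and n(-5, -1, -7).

m·n = 7·(-5) + (-1)·(-1) + (-10)·(-7) = -35 + 1 + 70 = 36
|m| = √(7² + (-1)² + (-10)²) = √150 ≈ 12.25
|n| = √((-5)² + (-1)² + (-7)²) = √75 ≈ 8.66
cos θ = (m·n)/(|m||n|) = 36/(12.25·8.66) ≈ 0.3394
θ = arccos(0.3394) ≈ 70.16°

70.16°


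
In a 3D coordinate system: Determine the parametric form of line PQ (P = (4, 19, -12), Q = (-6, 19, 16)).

Direction vector d = Q - P = (-6 - 4, 19 - 19, 16 + 12) = (-10, 0, 28)
Parametric form r = P + t·d:
x = 4 - 10t, y = 19, z = -12 + 28t

x = 4 - 10t, y = 19, z = -12 + 28t


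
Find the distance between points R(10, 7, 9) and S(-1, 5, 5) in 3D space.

d = √[(x₂-x₁)² + (y₂-y₁)² + (z₂-z₁)²]
  = √[(-11)² + (-2)² + (-4)²]
  = √[121 + 4 + 16]
  = √141
  ≈ 11.87

11.87


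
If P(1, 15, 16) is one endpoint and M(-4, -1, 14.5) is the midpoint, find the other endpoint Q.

Q = 2M - P
  = (2·(-4) - 1, 2·(-1) - 15, 2·14.5 - 16)
  = (-8 - 1, -2 - 15, 29 - 16)
  = (-9, -17, 13)

(-9, -17, 13)


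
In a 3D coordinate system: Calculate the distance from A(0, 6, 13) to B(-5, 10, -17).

d = √[(x₂-x₁)² + (y₂-y₁)² + (z₂-z₁)²]
  = √[(-5)² + 4² + (-30)²]
  = √[25 + 16 + 900]
  = √941
  ≈ 30.68

30.68


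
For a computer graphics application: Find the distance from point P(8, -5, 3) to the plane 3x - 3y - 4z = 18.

distance = |a·x₀ + b·y₀ + c·z₀ - d| / √(a² + b² + c²)
  = |3·8 + (-3)·(-5) + (-4)·3 - 18| / √(3² + (-3)² + (-4)²)
  = |24 + 15 - 12 - 18| / √(9 + 9 + 16)
  = |9| / √34
  = 9 / 5.831
  ≈ 1.543

1.543


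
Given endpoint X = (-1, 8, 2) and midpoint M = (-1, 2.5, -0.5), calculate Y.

Y = 2M - X
  = (2·(-1) - (-1), 2·2.5 - 8, 2·(-0.5) - 2)
  = (-2 + 1, 5 - 8, -1 - 2)
  = (-1, -3, -3)

(-1, -3, -3)


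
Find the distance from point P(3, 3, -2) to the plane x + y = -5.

distance = |a·x₀ + b·y₀ + c·z₀ - d| / √(a² + b² + c²)
  = |1·3 + 1·3 + 0·(-2) - (-5)| / √(1² + 1² + 0²)
  = |3 + 3 + 0 + 5| / √(1 + 1 + 0)
  = |11| / √2
  = 11 / 1.414
  ≈ 7.778

7.778


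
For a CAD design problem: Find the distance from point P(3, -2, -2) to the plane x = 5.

distance = |a·x₀ + b·y₀ + c·z₀ - d| / √(a² + b² + c²)
  = |1·3 + 0·(-2) + 0·(-2) - 5| / √(1² + 0² + 0²)
  = |3 + 0 + 0 - 5| / √(1 + 0 + 0)
  = |-2| / √1
  = 2 / 1
  ≈ 2

2


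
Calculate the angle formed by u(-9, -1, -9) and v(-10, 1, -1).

u·v = (-9)·(-10) + (-1)·1 + (-9)·(-1) = 90 - 1 + 9 = 98
|u| = √((-9)² + (-1)² + (-9)²) = √163 ≈ 12.77
|v| = √((-10)² + 1² + (-1)²) = √102 ≈ 10.1
cos θ = (u·v)/(|u||v|) = 98/(12.77·10.1) ≈ 0.76
θ = arccos(0.76) ≈ 40.53°

40.53°


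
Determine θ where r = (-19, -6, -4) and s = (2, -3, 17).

r·s = (-19)·2 + (-6)·(-3) + (-4)·17 = -38 + 18 - 68 = -88
|r| = √((-19)² + (-6)² + (-4)²) = √413 ≈ 20.32
|s| = √(2² + (-3)² + 17²) = √302 ≈ 17.38
cos θ = (r·s)/(|r||s|) = -88/(20.32·17.38) ≈ -0.2492
θ = arccos(-0.2492) ≈ 104.4°

104.4°


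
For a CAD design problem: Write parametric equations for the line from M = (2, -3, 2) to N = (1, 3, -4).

Direction vector d = N - M = (1 - 2, 3 + 3, -4 - 2) = (-1, 6, -6)
Parametric form r = M + t·d:
x = 2 - t, y = -3 + 6t, z = 2 - 6t

x = 2 - t, y = -3 + 6t, z = 2 - 6t


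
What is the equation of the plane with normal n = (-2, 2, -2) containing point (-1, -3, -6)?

The plane through P with normal n = (a, b, c) satisfies n·(r - P) = 0,
i.e. ax + by + cz = a·x₀ + b·y₀ + c·z₀.
d = (-2)·(-1) + 2·(-3) + (-2)·(-6)
  = 2 - 6 + 12
  = 8
Equation: -2x + 2y - 2z = 8

-2x + 2y - 2z = 8


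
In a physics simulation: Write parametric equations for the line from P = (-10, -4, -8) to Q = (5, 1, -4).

Direction vector d = Q - P = (5 + 10, 1 + 4, -4 + 8) = (15, 5, 4)
Parametric form r = P + t·d:
x = -10 + 15t, y = -4 + 5t, z = -8 + 4t

x = -10 + 15t, y = -4 + 5t, z = -8 + 4t


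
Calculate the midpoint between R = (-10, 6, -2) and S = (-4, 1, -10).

M = ((x₁+x₂)/2, (y₁+y₂)/2, (z₁+z₂)/2)
  = ((-10 - 4)/2, (6 + 1)/2, (-2 - 10)/2)
  = (-14/2, 7/2, -12/2)
  = (-7, 3.5, -6)

(-7, 3.5, -6)


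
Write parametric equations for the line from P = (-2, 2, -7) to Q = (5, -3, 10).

Direction vector d = Q - P = (5 + 2, -3 - 2, 10 + 7) = (7, -5, 17)
Parametric form r = P + t·d:
x = -2 + 7t, y = 2 - 5t, z = -7 + 17t

x = -2 + 7t, y = 2 - 5t, z = -7 + 17t


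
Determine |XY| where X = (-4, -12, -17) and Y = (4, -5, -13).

d = √[(x₂-x₁)² + (y₂-y₁)² + (z₂-z₁)²]
  = √[8² + 7² + 4²]
  = √[64 + 49 + 16]
  = √129
  ≈ 11.36

11.36


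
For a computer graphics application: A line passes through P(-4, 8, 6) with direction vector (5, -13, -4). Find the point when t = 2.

P(t) = P + t·d
  = (-4 + 5·2, 8 + (-13)·2, 6 + (-4)·2)
  = (-4 + 10, 8 - 26, 6 - 8)
  = (6, -18, -2)

(6, -18, -2)


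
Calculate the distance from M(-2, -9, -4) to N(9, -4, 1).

d = √[(x₂-x₁)² + (y₂-y₁)² + (z₂-z₁)²]
  = √[11² + 5² + 5²]
  = √[121 + 25 + 25]
  = √171
  ≈ 13.08

13.08


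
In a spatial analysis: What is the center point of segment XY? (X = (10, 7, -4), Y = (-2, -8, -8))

M = ((x₁+x₂)/2, (y₁+y₂)/2, (z₁+z₂)/2)
  = ((10 - 2)/2, (7 - 8)/2, (-4 - 8)/2)
  = (8/2, -1/2, -12/2)
  = (4, -0.5, -6)

(4, -0.5, -6)


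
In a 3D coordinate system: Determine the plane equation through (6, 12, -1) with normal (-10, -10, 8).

The plane through P with normal n = (a, b, c) satisfies n·(r - P) = 0,
i.e. ax + by + cz = a·x₀ + b·y₀ + c·z₀.
d = (-10)·6 + (-10)·12 + 8·(-1)
  = -60 - 120 - 8
  = -188
Equation: -10x - 10y + 8z = -188

-10x - 10y + 8z = -188


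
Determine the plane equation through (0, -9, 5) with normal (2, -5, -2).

The plane through P with normal n = (a, b, c) satisfies n·(r - P) = 0,
i.e. ax + by + cz = a·x₀ + b·y₀ + c·z₀.
d = 2·0 + (-5)·(-9) + (-2)·5
  = 0 + 45 - 10
  = 35
Equation: 2x - 5y - 2z = 35

2x - 5y - 2z = 35


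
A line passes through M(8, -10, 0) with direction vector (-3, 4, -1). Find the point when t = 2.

P(t) = M + t·d
  = (8 + (-3)·2, -10 + 4·2, 0 + (-1)·2)
  = (8 - 6, -10 + 8, 0 - 2)
  = (2, -2, -2)

(2, -2, -2)


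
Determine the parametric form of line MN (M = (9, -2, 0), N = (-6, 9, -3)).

Direction vector d = N - M = (-6 - 9, 9 + 2, -3 + 0) = (-15, 11, -3)
Parametric form r = M + t·d:
x = 9 - 15t, y = -2 + 11t, z = 0 - 3t

x = 9 - 15t, y = -2 + 11t, z = 0 - 3t


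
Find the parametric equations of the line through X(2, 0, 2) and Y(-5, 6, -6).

Direction vector d = Y - X = (-5 - 2, 6 + 0, -6 - 2) = (-7, 6, -8)
Parametric form r = X + t·d:
x = 2 - 7t, y = 0 + 6t, z = 2 - 8t

x = 2 - 7t, y = 0 + 6t, z = 2 - 8t


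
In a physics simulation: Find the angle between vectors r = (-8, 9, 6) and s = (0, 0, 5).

r·s = (-8)·0 + 9·0 + 6·5 = 0 + 0 + 30 = 30
|r| = √((-8)² + 9² + 6²) = √181 ≈ 13.45
|s| = √(0² + 0² + 5²) = √25 ≈ 5
cos θ = (r·s)/(|r||s|) = 30/(13.45·5) ≈ 0.446
θ = arccos(0.446) ≈ 63.51°

63.51°


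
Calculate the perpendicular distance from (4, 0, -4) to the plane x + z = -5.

distance = |a·x₀ + b·y₀ + c·z₀ - d| / √(a² + b² + c²)
  = |1·4 + 0·0 + 1·(-4) - (-5)| / √(1² + 0² + 1²)
  = |4 + 0 - 4 + 5| / √(1 + 0 + 1)
  = |5| / √2
  = 5 / 1.414
  ≈ 3.536

3.536


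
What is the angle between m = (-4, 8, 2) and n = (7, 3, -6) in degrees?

m·n = (-4)·7 + 8·3 + 2·(-6) = -28 + 24 - 12 = -16
|m| = √((-4)² + 8² + 2²) = √84 ≈ 9.165
|n| = √(7² + 3² + (-6)²) = √94 ≈ 9.695
cos θ = (m·n)/(|m||n|) = -16/(9.165·9.695) ≈ -0.1801
θ = arccos(-0.1801) ≈ 100.4°

100.4°


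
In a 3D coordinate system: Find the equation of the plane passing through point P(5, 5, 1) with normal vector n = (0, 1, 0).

The plane through P with normal n = (a, b, c) satisfies n·(r - P) = 0,
i.e. ax + by + cz = a·x₀ + b·y₀ + c·z₀.
d = 0·5 + 1·5 + 0·1
  = 0 + 5 + 0
  = 5
Equation: y = 5

y = 5


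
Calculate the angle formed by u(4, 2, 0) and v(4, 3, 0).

u·v = 4·4 + 2·3 + 0·0 = 16 + 6 + 0 = 22
|u| = √(4² + 2² + 0²) = √20 ≈ 4.472
|v| = √(4² + 3² + 0²) = √25 ≈ 5
cos θ = (u·v)/(|u||v|) = 22/(4.472·5) ≈ 0.9839
θ = arccos(0.9839) ≈ 10.3°

10.3°


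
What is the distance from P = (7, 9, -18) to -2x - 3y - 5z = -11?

distance = |a·x₀ + b·y₀ + c·z₀ - d| / √(a² + b² + c²)
  = |(-2)·7 + (-3)·9 + (-5)·(-18) - (-11)| / √((-2)² + (-3)² + (-5)²)
  = |-14 - 27 + 90 + 11| / √(4 + 9 + 25)
  = |60| / √38
  = 60 / 6.164
  ≈ 9.733

9.733


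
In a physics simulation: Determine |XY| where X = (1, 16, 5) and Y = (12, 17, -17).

d = √[(x₂-x₁)² + (y₂-y₁)² + (z₂-z₁)²]
  = √[11² + 1² + (-22)²]
  = √[121 + 1 + 484]
  = √606
  ≈ 24.62

24.62


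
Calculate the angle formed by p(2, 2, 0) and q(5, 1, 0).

p·q = 2·5 + 2·1 + 0·0 = 10 + 2 + 0 = 12
|p| = √(2² + 2² + 0²) = √8 ≈ 2.828
|q| = √(5² + 1² + 0²) = √26 ≈ 5.099
cos θ = (p·q)/(|p||q|) = 12/(2.828·5.099) ≈ 0.8321
θ = arccos(0.8321) ≈ 33.69°

33.69°


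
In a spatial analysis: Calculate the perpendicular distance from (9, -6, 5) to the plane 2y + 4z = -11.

distance = |a·x₀ + b·y₀ + c·z₀ - d| / √(a² + b² + c²)
  = |0·9 + 2·(-6) + 4·5 - (-11)| / √(0² + 2² + 4²)
  = |0 - 12 + 20 + 11| / √(0 + 4 + 16)
  = |19| / √20
  = 19 / 4.472
  ≈ 4.249

4.249


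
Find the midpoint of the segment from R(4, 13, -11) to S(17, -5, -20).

M = ((x₁+x₂)/2, (y₁+y₂)/2, (z₁+z₂)/2)
  = ((4 + 17)/2, (13 - 5)/2, (-11 - 20)/2)
  = (21/2, 8/2, -31/2)
  = (10.5, 4, -15.5)

(10.5, 4, -15.5)


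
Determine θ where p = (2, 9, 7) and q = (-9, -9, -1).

p·q = 2·(-9) + 9·(-9) + 7·(-1) = -18 - 81 - 7 = -106
|p| = √(2² + 9² + 7²) = √134 ≈ 11.58
|q| = √((-9)² + (-9)² + (-1)²) = √163 ≈ 12.77
cos θ = (p·q)/(|p||q|) = -106/(11.58·12.77) ≈ -0.7172
θ = arccos(-0.7172) ≈ 135.8°

135.8°


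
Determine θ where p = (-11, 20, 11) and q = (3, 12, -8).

p·q = (-11)·3 + 20·12 + 11·(-8) = -33 + 240 - 88 = 119
|p| = √((-11)² + 20² + 11²) = √642 ≈ 25.34
|q| = √(3² + 12² + (-8)²) = √217 ≈ 14.73
cos θ = (p·q)/(|p||q|) = 119/(25.34·14.73) ≈ 0.3188
θ = arccos(0.3188) ≈ 71.41°

71.41°


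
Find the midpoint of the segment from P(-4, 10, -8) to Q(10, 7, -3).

M = ((x₁+x₂)/2, (y₁+y₂)/2, (z₁+z₂)/2)
  = ((-4 + 10)/2, (10 + 7)/2, (-8 - 3)/2)
  = (6/2, 17/2, -11/2)
  = (3, 8.5, -5.5)

(3, 8.5, -5.5)


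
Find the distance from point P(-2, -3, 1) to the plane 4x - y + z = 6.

distance = |a·x₀ + b·y₀ + c·z₀ - d| / √(a² + b² + c²)
  = |4·(-2) + (-1)·(-3) + 1·1 - 6| / √(4² + (-1)² + 1²)
  = |-8 + 3 + 1 - 6| / √(16 + 1 + 1)
  = |-10| / √18
  = 10 / 4.243
  ≈ 2.357

2.357


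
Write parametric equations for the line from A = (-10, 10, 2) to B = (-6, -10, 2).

Direction vector d = B - A = (-6 + 10, -10 - 10, 2 - 2) = (4, -20, 0)
Parametric form r = A + t·d:
x = -10 + 4t, y = 10 - 20t, z = 2

x = -10 + 4t, y = 10 - 20t, z = 2


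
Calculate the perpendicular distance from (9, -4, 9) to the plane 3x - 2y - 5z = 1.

distance = |a·x₀ + b·y₀ + c·z₀ - d| / √(a² + b² + c²)
  = |3·9 + (-2)·(-4) + (-5)·9 - 1| / √(3² + (-2)² + (-5)²)
  = |27 + 8 - 45 - 1| / √(9 + 4 + 25)
  = |-11| / √38
  = 11 / 6.164
  ≈ 1.784

1.784


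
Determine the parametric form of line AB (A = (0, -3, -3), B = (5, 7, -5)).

Direction vector d = B - A = (5 + 0, 7 + 3, -5 + 3) = (5, 10, -2)
Parametric form r = A + t·d:
x = 0 + 5t, y = -3 + 10t, z = -3 - 2t

x = 0 + 5t, y = -3 + 10t, z = -3 - 2t


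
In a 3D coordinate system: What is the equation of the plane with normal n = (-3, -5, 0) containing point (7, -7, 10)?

The plane through P with normal n = (a, b, c) satisfies n·(r - P) = 0,
i.e. ax + by + cz = a·x₀ + b·y₀ + c·z₀.
d = (-3)·7 + (-5)·(-7) + 0·10
  = -21 + 35 + 0
  = 14
Equation: -3x - 5y = 14

-3x - 5y = 14


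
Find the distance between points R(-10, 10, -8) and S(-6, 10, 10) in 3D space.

d = √[(x₂-x₁)² + (y₂-y₁)² + (z₂-z₁)²]
  = √[4² + 0² + 18²]
  = √[16 + 0 + 324]
  = √340
  ≈ 18.44

18.44


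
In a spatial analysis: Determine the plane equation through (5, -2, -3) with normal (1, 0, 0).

The plane through P with normal n = (a, b, c) satisfies n·(r - P) = 0,
i.e. ax + by + cz = a·x₀ + b·y₀ + c·z₀.
d = 1·5 + 0·(-2) + 0·(-3)
  = 5 + 0 + 0
  = 5
Equation: x = 5

x = 5


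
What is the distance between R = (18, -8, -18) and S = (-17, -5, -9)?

d = √[(x₂-x₁)² + (y₂-y₁)² + (z₂-z₁)²]
  = √[(-35)² + 3² + 9²]
  = √[1225 + 9 + 81]
  = √1315
  ≈ 36.26

36.26


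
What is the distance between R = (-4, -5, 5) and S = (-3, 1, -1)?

d = √[(x₂-x₁)² + (y₂-y₁)² + (z₂-z₁)²]
  = √[1² + 6² + (-6)²]
  = √[1 + 36 + 36]
  = √73
  ≈ 8.544

8.544


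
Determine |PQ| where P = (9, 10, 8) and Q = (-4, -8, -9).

d = √[(x₂-x₁)² + (y₂-y₁)² + (z₂-z₁)²]
  = √[(-13)² + (-18)² + (-17)²]
  = √[169 + 324 + 289]
  = √782
  ≈ 27.96

27.96


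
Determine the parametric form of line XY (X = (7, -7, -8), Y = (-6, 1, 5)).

Direction vector d = Y - X = (-6 - 7, 1 + 7, 5 + 8) = (-13, 8, 13)
Parametric form r = X + t·d:
x = 7 - 13t, y = -7 + 8t, z = -8 + 13t

x = 7 - 13t, y = -7 + 8t, z = -8 + 13t


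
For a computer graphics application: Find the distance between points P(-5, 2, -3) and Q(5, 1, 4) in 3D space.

d = √[(x₂-x₁)² + (y₂-y₁)² + (z₂-z₁)²]
  = √[10² + (-1)² + 7²]
  = √[100 + 1 + 49]
  = √150
  ≈ 12.25

12.25


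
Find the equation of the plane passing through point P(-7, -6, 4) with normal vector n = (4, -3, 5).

The plane through P with normal n = (a, b, c) satisfies n·(r - P) = 0,
i.e. ax + by + cz = a·x₀ + b·y₀ + c·z₀.
d = 4·(-7) + (-3)·(-6) + 5·4
  = -28 + 18 + 20
  = 10
Equation: 4x - 3y + 5z = 10

4x - 3y + 5z = 10


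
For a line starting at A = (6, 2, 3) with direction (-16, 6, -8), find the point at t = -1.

P(t) = A + t·d
  = (6 + (-16)·(-1), 2 + 6·(-1), 3 + (-8)·(-1))
  = (6 + 16, 2 - 6, 3 + 8)
  = (22, -4, 11)

(22, -4, 11)


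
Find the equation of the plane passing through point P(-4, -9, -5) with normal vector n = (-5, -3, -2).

The plane through P with normal n = (a, b, c) satisfies n·(r - P) = 0,
i.e. ax + by + cz = a·x₀ + b·y₀ + c·z₀.
d = (-5)·(-4) + (-3)·(-9) + (-2)·(-5)
  = 20 + 27 + 10
  = 57
Equation: -5x - 3y - 2z = 57

-5x - 3y - 2z = 57


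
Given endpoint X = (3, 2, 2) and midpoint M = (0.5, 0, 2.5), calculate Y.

Y = 2M - X
  = (2·0.5 - 3, 2·0 - 2, 2·2.5 - 2)
  = (1 - 3, 0 - 2, 5 - 2)
  = (-2, -2, 3)

(-2, -2, 3)


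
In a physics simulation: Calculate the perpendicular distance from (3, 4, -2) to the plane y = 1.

distance = |a·x₀ + b·y₀ + c·z₀ - d| / √(a² + b² + c²)
  = |0·3 + 1·4 + 0·(-2) - 1| / √(0² + 1² + 0²)
  = |0 + 4 + 0 - 1| / √(0 + 1 + 0)
  = |3| / √1
  = 3 / 1
  ≈ 3

3


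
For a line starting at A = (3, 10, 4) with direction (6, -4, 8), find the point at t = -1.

P(t) = A + t·d
  = (3 + 6·(-1), 10 + (-4)·(-1), 4 + 8·(-1))
  = (3 - 6, 10 + 4, 4 - 8)
  = (-3, 14, -4)

(-3, 14, -4)


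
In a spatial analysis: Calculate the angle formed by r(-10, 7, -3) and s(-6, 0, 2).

r·s = (-10)·(-6) + 7·0 + (-3)·2 = 60 + 0 - 6 = 54
|r| = √((-10)² + 7² + (-3)²) = √158 ≈ 12.57
|s| = √((-6)² + 0² + 2²) = √40 ≈ 6.325
cos θ = (r·s)/(|r||s|) = 54/(12.57·6.325) ≈ 0.6793
θ = arccos(0.6793) ≈ 47.21°

47.21°


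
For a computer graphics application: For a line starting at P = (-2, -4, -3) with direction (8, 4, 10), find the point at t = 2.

P(t) = P + t·d
  = (-2 + 8·2, -4 + 4·2, -3 + 10·2)
  = (-2 + 16, -4 + 8, -3 + 20)
  = (14, 4, 17)

(14, 4, 17)


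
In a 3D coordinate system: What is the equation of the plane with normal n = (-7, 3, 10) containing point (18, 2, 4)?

The plane through P with normal n = (a, b, c) satisfies n·(r - P) = 0,
i.e. ax + by + cz = a·x₀ + b·y₀ + c·z₀.
d = (-7)·18 + 3·2 + 10·4
  = -126 + 6 + 40
  = -80
Equation: -7x + 3y + 10z = -80

-7x + 3y + 10z = -80
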